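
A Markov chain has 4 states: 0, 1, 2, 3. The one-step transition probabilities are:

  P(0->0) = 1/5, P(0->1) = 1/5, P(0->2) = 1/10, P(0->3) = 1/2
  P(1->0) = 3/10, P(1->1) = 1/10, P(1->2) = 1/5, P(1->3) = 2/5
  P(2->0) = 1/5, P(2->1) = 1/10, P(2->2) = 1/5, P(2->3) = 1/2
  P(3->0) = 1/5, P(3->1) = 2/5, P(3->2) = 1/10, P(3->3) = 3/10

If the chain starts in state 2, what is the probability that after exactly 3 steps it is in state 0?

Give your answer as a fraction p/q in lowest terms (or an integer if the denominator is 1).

Answer: 227/1000

Derivation:
Computing P^3 by repeated multiplication:
P^1 =
  0: [1/5, 1/5, 1/10, 1/2]
  1: [3/10, 1/10, 1/5, 2/5]
  2: [1/5, 1/10, 1/5, 1/2]
  3: [1/5, 2/5, 1/10, 3/10]
P^2 =
  0: [11/50, 27/100, 13/100, 19/50]
  1: [21/100, 1/4, 13/100, 41/100]
  2: [21/100, 27/100, 13/100, 39/100]
  3: [6/25, 21/100, 3/20, 2/5]
P^3 =
  0: [227/1000, 59/250, 7/50, 397/1000]
  1: [9/40, 61/250, 69/500, 393/1000]
  2: [227/1000, 119/500, 7/50, 79/200]
  3: [221/1000, 61/250, 17/125, 399/1000]

(P^3)[2 -> 0] = 227/1000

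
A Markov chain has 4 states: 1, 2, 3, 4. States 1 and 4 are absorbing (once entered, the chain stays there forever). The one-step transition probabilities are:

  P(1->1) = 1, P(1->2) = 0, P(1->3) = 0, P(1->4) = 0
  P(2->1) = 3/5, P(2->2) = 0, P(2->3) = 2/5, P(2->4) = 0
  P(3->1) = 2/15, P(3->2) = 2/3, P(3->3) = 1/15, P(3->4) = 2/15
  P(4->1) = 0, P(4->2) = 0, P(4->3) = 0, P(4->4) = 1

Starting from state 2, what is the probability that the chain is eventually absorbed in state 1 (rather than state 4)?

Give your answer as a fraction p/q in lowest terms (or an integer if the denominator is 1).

Let a_i = P(absorbed in 1 | start in state i).
Boundary conditions: a_1 = 1, a_4 = 0.
For each transient state i, a_i = sum_j P(i->j) * a_j:
  a_2 = 3/5*a_1 + 0*a_2 + 2/5*a_3 + 0*a_4
  a_3 = 2/15*a_1 + 2/3*a_2 + 1/15*a_3 + 2/15*a_4

Substituting a_1 = 1 and a_4 = 0, rearrange to (I - Q) a = r where r[i] = P(i -> 1):
  [1, -2/5] . (a_2, a_3) = 3/5
  [-2/3, 14/15] . (a_2, a_3) = 2/15

Solving yields:
  a_2 = 23/25
  a_3 = 4/5

Starting state is 2, so the absorption probability is a_2 = 23/25.

Answer: 23/25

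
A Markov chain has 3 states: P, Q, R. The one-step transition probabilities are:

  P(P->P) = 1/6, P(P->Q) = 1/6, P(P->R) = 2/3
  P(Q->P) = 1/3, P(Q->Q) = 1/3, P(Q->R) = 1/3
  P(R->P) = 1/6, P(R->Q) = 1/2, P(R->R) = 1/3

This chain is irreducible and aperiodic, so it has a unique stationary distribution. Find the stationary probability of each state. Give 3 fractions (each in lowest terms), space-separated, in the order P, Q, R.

The stationary distribution satisfies pi = pi * P, i.e.:
  pi_P = 1/6*pi_P + 1/3*pi_Q + 1/6*pi_R
  pi_Q = 1/6*pi_P + 1/3*pi_Q + 1/2*pi_R
  pi_R = 2/3*pi_P + 1/3*pi_Q + 1/3*pi_R
with normalization: pi_P + pi_Q + pi_R = 1.

Using the first 2 balance equations plus normalization, the linear system A*pi = b is:
  [-5/6, 1/3, 1/6] . pi = 0
  [1/6, -2/3, 1/2] . pi = 0
  [1, 1, 1] . pi = 1

Solving yields:
  pi_P = 5/22
  pi_Q = 4/11
  pi_R = 9/22

Verification (pi * P):
  5/22*1/6 + 4/11*1/3 + 9/22*1/6 = 5/22 = pi_P  (ok)
  5/22*1/6 + 4/11*1/3 + 9/22*1/2 = 4/11 = pi_Q  (ok)
  5/22*2/3 + 4/11*1/3 + 9/22*1/3 = 9/22 = pi_R  (ok)

Answer: 5/22 4/11 9/22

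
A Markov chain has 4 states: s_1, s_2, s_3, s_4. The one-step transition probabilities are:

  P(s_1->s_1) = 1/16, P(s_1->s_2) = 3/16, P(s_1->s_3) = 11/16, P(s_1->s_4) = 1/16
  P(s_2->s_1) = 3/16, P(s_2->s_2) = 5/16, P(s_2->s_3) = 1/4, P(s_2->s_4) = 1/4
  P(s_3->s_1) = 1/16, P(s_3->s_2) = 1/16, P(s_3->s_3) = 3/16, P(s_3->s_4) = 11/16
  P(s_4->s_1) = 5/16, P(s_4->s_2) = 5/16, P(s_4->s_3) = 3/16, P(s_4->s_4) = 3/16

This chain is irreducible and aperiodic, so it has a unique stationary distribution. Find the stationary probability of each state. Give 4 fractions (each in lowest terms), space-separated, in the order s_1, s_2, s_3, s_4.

Answer: 7/41 9/41 47/164 53/164

Derivation:
The stationary distribution satisfies pi = pi * P, i.e.:
  pi_s_1 = 1/16*pi_s_1 + 3/16*pi_s_2 + 1/16*pi_s_3 + 5/16*pi_s_4
  pi_s_2 = 3/16*pi_s_1 + 5/16*pi_s_2 + 1/16*pi_s_3 + 5/16*pi_s_4
  pi_s_3 = 11/16*pi_s_1 + 1/4*pi_s_2 + 3/16*pi_s_3 + 3/16*pi_s_4
  pi_s_4 = 1/16*pi_s_1 + 1/4*pi_s_2 + 11/16*pi_s_3 + 3/16*pi_s_4
with normalization: pi_s_1 + pi_s_2 + pi_s_3 + pi_s_4 = 1.

Using the first 3 balance equations plus normalization, the linear system A*pi = b is:
  [-15/16, 3/16, 1/16, 5/16] . pi = 0
  [3/16, -11/16, 1/16, 5/16] . pi = 0
  [11/16, 1/4, -13/16, 3/16] . pi = 0
  [1, 1, 1, 1] . pi = 1

Solving yields:
  pi_s_1 = 7/41
  pi_s_2 = 9/41
  pi_s_3 = 47/164
  pi_s_4 = 53/164

Verification (pi * P):
  7/41*1/16 + 9/41*3/16 + 47/164*1/16 + 53/164*5/16 = 7/41 = pi_s_1  (ok)
  7/41*3/16 + 9/41*5/16 + 47/164*1/16 + 53/164*5/16 = 9/41 = pi_s_2  (ok)
  7/41*11/16 + 9/41*1/4 + 47/164*3/16 + 53/164*3/16 = 47/164 = pi_s_3  (ok)
  7/41*1/16 + 9/41*1/4 + 47/164*11/16 + 53/164*3/16 = 53/164 = pi_s_4  (ok)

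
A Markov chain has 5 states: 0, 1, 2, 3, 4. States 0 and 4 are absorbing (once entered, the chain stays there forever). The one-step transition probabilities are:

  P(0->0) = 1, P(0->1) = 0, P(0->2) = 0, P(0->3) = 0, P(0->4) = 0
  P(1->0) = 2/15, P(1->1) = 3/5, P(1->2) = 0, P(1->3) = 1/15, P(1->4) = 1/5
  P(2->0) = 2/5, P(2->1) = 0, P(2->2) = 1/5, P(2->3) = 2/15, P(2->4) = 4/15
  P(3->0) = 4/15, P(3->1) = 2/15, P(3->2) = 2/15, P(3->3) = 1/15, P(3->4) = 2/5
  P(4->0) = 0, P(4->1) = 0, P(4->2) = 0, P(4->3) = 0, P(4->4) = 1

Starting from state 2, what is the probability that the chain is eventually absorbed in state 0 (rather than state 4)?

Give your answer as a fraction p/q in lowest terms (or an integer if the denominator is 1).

Answer: 137/240

Derivation:
Let a_i = P(absorbed in 0 | start in state i).
Boundary conditions: a_0 = 1, a_4 = 0.
For each transient state i, a_i = sum_j P(i->j) * a_j:
  a_1 = 2/15*a_0 + 3/5*a_1 + 0*a_2 + 1/15*a_3 + 1/5*a_4
  a_2 = 2/5*a_0 + 0*a_1 + 1/5*a_2 + 2/15*a_3 + 4/15*a_4
  a_3 = 4/15*a_0 + 2/15*a_1 + 2/15*a_2 + 1/15*a_3 + 2/5*a_4

Substituting a_0 = 1 and a_4 = 0, rearrange to (I - Q) a = r where r[i] = P(i -> 0):
  [2/5, 0, -1/15] . (a_1, a_2, a_3) = 2/15
  [0, 4/5, -2/15] . (a_1, a_2, a_3) = 2/5
  [-2/15, -2/15, 14/15] . (a_1, a_2, a_3) = 4/15

Solving yields:
  a_1 = 97/240
  a_2 = 137/240
  a_3 = 17/40

Starting state is 2, so the absorption probability is a_2 = 137/240.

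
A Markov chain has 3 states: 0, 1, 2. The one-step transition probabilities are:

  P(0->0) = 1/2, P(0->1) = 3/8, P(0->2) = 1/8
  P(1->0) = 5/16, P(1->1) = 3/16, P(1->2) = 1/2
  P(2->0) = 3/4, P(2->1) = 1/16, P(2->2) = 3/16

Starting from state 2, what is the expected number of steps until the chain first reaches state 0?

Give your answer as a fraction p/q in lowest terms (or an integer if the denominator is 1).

Let h_i = expected steps to first reach 0 from state i.
Boundary: h_0 = 0.
First-step equations for the other states:
  h_1 = 1 + 5/16*h_0 + 3/16*h_1 + 1/2*h_2
  h_2 = 1 + 3/4*h_0 + 1/16*h_1 + 3/16*h_2

Substituting h_0 = 0 and rearranging gives the linear system (I - Q) h = 1:
  [13/16, -1/2] . (h_1, h_2) = 1
  [-1/16, 13/16] . (h_1, h_2) = 1

Solving yields:
  h_1 = 48/23
  h_2 = 32/23

Starting state is 2, so the expected hitting time is h_2 = 32/23.

Answer: 32/23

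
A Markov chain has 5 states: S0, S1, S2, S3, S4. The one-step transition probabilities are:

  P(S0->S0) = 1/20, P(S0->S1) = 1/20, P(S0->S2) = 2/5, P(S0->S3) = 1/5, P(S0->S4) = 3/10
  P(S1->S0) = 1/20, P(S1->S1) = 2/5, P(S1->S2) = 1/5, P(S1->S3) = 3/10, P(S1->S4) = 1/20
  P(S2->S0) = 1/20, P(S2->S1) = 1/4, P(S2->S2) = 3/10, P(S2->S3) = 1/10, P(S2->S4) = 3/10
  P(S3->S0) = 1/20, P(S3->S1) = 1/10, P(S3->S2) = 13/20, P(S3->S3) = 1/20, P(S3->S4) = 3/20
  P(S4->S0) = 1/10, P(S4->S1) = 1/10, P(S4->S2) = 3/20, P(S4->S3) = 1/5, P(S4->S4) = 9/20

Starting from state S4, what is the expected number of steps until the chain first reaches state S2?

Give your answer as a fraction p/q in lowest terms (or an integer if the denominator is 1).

Let h_i = expected steps to first reach S2 from state i.
Boundary: h_S2 = 0.
First-step equations for the other states:
  h_S0 = 1 + 1/20*h_S0 + 1/20*h_S1 + 2/5*h_S2 + 1/5*h_S3 + 3/10*h_S4
  h_S1 = 1 + 1/20*h_S0 + 2/5*h_S1 + 1/5*h_S2 + 3/10*h_S3 + 1/20*h_S4
  h_S3 = 1 + 1/20*h_S0 + 1/10*h_S1 + 13/20*h_S2 + 1/20*h_S3 + 3/20*h_S4
  h_S4 = 1 + 1/10*h_S0 + 1/10*h_S1 + 3/20*h_S2 + 1/5*h_S3 + 9/20*h_S4

Substituting h_S2 = 0 and rearranging gives the linear system (I - Q) h = 1:
  [19/20, -1/20, -1/5, -3/10] . (h_S0, h_S1, h_S3, h_S4) = 1
  [-1/20, 3/5, -3/10, -1/20] . (h_S0, h_S1, h_S3, h_S4) = 1
  [-1/20, -1/10, 19/20, -3/20] . (h_S0, h_S1, h_S3, h_S4) = 1
  [-1/10, -1/10, -1/5, 11/20] . (h_S0, h_S1, h_S3, h_S4) = 1

Solving yields:
  h_S0 = 20680/7269
  h_S1 = 23836/7269
  h_S3 = 5168/2423
  h_S4 = 26948/7269

Starting state is S4, so the expected hitting time is h_S4 = 26948/7269.

Answer: 26948/7269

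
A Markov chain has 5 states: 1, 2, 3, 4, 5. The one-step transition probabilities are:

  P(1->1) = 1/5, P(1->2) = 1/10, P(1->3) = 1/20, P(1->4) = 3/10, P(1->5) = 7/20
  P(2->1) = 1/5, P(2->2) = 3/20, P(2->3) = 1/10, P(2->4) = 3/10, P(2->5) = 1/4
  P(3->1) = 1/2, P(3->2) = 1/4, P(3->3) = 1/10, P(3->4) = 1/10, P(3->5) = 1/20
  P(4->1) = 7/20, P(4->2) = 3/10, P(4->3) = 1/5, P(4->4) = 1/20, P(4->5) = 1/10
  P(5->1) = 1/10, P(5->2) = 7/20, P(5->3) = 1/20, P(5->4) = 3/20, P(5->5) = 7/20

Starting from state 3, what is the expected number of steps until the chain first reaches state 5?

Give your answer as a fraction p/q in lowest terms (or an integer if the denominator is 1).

Let h_i = expected steps to first reach 5 from state i.
Boundary: h_5 = 0.
First-step equations for the other states:
  h_1 = 1 + 1/5*h_1 + 1/10*h_2 + 1/20*h_3 + 3/10*h_4 + 7/20*h_5
  h_2 = 1 + 1/5*h_1 + 3/20*h_2 + 1/10*h_3 + 3/10*h_4 + 1/4*h_5
  h_3 = 1 + 1/2*h_1 + 1/4*h_2 + 1/10*h_3 + 1/10*h_4 + 1/20*h_5
  h_4 = 1 + 7/20*h_1 + 3/10*h_2 + 1/5*h_3 + 1/20*h_4 + 1/10*h_5

Substituting h_5 = 0 and rearranging gives the linear system (I - Q) h = 1:
  [4/5, -1/10, -1/20, -3/10] . (h_1, h_2, h_3, h_4) = 1
  [-1/5, 17/20, -1/10, -3/10] . (h_1, h_2, h_3, h_4) = 1
  [-1/2, -1/4, 9/10, -1/10] . (h_1, h_2, h_3, h_4) = 1
  [-7/20, -3/10, -1/5, 19/20] . (h_1, h_2, h_3, h_4) = 1

Solving yields:
  h_1 = 91940/22803
  h_2 = 102980/22803
  h_3 = 117820/22803
  h_4 = 38400/7601

Starting state is 3, so the expected hitting time is h_3 = 117820/22803.

Answer: 117820/22803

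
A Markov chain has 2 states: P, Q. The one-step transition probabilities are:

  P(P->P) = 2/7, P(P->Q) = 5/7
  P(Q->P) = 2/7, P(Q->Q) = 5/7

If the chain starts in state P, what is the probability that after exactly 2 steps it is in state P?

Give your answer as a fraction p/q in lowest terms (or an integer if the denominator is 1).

Answer: 2/7

Derivation:
Computing P^2 by repeated multiplication:
P^1 =
  P: [2/7, 5/7]
  Q: [2/7, 5/7]
P^2 =
  P: [2/7, 5/7]
  Q: [2/7, 5/7]

(P^2)[P -> P] = 2/7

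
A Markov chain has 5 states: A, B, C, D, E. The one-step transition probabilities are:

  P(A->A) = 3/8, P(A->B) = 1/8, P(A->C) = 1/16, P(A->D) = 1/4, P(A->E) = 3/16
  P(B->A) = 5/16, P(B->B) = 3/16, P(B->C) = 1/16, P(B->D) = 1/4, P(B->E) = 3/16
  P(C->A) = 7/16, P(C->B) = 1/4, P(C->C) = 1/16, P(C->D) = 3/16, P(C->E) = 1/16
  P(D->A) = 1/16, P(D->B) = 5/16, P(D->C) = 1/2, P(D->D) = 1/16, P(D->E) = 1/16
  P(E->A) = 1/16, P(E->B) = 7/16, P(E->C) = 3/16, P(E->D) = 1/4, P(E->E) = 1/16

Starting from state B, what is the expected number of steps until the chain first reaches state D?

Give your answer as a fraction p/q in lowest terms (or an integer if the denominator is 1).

Let h_i = expected steps to first reach D from state i.
Boundary: h_D = 0.
First-step equations for the other states:
  h_A = 1 + 3/8*h_A + 1/8*h_B + 1/16*h_C + 1/4*h_D + 3/16*h_E
  h_B = 1 + 5/16*h_A + 3/16*h_B + 1/16*h_C + 1/4*h_D + 3/16*h_E
  h_C = 1 + 7/16*h_A + 1/4*h_B + 1/16*h_C + 3/16*h_D + 1/16*h_E
  h_E = 1 + 1/16*h_A + 7/16*h_B + 3/16*h_C + 1/4*h_D + 1/16*h_E

Substituting h_D = 0 and rearranging gives the linear system (I - Q) h = 1:
  [5/8, -1/8, -1/16, -3/16] . (h_A, h_B, h_C, h_E) = 1
  [-5/16, 13/16, -1/16, -3/16] . (h_A, h_B, h_C, h_E) = 1
  [-7/16, -1/4, 15/16, -1/16] . (h_A, h_B, h_C, h_E) = 1
  [-1/16, -7/16, -3/16, 15/16] . (h_A, h_B, h_C, h_E) = 1

Solving yields:
  h_A = 584/143
  h_B = 584/143
  h_C = 620/143
  h_E = 588/143

Starting state is B, so the expected hitting time is h_B = 584/143.

Answer: 584/143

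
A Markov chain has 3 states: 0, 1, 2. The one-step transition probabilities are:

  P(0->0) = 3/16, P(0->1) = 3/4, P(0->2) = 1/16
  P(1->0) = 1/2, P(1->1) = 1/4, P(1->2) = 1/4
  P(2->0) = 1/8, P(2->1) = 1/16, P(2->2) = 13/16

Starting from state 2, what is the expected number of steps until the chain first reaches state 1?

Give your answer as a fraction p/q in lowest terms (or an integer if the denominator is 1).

Answer: 240/37

Derivation:
Let h_i = expected steps to first reach 1 from state i.
Boundary: h_1 = 0.
First-step equations for the other states:
  h_0 = 1 + 3/16*h_0 + 3/4*h_1 + 1/16*h_2
  h_2 = 1 + 1/8*h_0 + 1/16*h_1 + 13/16*h_2

Substituting h_1 = 0 and rearranging gives the linear system (I - Q) h = 1:
  [13/16, -1/16] . (h_0, h_2) = 1
  [-1/8, 3/16] . (h_0, h_2) = 1

Solving yields:
  h_0 = 64/37
  h_2 = 240/37

Starting state is 2, so the expected hitting time is h_2 = 240/37.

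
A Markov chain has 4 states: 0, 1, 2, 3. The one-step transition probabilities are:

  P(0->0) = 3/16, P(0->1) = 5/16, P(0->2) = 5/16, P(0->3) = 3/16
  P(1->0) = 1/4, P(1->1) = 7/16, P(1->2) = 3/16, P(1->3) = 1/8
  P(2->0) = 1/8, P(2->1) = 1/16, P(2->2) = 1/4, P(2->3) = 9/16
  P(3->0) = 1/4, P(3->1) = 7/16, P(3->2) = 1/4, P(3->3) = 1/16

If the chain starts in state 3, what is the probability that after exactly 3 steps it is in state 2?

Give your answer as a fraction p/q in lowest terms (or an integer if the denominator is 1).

Computing P^3 by repeated multiplication:
P^1 =
  0: [3/16, 5/16, 5/16, 3/16]
  1: [1/4, 7/16, 3/16, 1/8]
  2: [1/8, 1/16, 1/4, 9/16]
  3: [1/4, 7/16, 1/4, 1/16]
P^2 =
  0: [51/256, 19/64, 31/128, 67/256]
  1: [27/128, 43/128, 61/256, 55/256]
  2: [27/128, 21/64, 65/256, 53/256]
  3: [13/64, 5/16, 61/256, 63/256]
P^3 =
  0: [849/4096, 659/2048, 999/4096, 465/2048]
  1: [53/256, 659/2048, 31/128, 469/2048]
  2: [105/512, 647/2048, 497/2048, 121/512]
  3: [425/2048, 661/2048, 249/1024, 29/128]

(P^3)[3 -> 2] = 249/1024

Answer: 249/1024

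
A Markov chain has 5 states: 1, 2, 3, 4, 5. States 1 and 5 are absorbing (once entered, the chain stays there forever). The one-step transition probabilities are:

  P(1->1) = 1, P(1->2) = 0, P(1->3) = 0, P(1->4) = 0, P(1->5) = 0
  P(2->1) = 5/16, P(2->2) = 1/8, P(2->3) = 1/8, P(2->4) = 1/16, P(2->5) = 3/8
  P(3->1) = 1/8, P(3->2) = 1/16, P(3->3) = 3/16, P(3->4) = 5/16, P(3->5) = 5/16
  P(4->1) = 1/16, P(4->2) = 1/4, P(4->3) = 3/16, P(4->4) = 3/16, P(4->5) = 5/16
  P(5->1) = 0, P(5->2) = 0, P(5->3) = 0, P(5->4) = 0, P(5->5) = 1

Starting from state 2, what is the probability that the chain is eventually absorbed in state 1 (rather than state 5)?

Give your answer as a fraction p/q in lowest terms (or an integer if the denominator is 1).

Let a_i = P(absorbed in 1 | start in state i).
Boundary conditions: a_1 = 1, a_5 = 0.
For each transient state i, a_i = sum_j P(i->j) * a_j:
  a_2 = 5/16*a_1 + 1/8*a_2 + 1/8*a_3 + 1/16*a_4 + 3/8*a_5
  a_3 = 1/8*a_1 + 1/16*a_2 + 3/16*a_3 + 5/16*a_4 + 5/16*a_5
  a_4 = 1/16*a_1 + 1/4*a_2 + 3/16*a_3 + 3/16*a_4 + 5/16*a_5

Substituting a_1 = 1 and a_5 = 0, rearrange to (I - Q) a = r where r[i] = P(i -> 1):
  [7/8, -1/8, -1/16] . (a_2, a_3, a_4) = 5/16
  [-1/16, 13/16, -5/16] . (a_2, a_3, a_4) = 1/8
  [-1/4, -3/16, 13/16] . (a_2, a_3, a_4) = 1/16

Solving yields:
  a_2 = 23/55
  a_3 = 16/55
  a_4 = 3/11

Starting state is 2, so the absorption probability is a_2 = 23/55.

Answer: 23/55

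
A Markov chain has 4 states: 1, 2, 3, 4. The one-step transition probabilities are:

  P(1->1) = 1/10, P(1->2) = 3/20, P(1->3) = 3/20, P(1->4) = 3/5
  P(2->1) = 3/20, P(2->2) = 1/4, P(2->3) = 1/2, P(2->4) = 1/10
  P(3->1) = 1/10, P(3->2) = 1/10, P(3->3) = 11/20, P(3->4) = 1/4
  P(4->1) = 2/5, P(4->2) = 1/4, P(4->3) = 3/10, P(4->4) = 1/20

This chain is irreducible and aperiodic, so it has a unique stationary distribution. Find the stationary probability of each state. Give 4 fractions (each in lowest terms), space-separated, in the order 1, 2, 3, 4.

Answer: 457/2533 432/2533 61/149 607/2533

Derivation:
The stationary distribution satisfies pi = pi * P, i.e.:
  pi_1 = 1/10*pi_1 + 3/20*pi_2 + 1/10*pi_3 + 2/5*pi_4
  pi_2 = 3/20*pi_1 + 1/4*pi_2 + 1/10*pi_3 + 1/4*pi_4
  pi_3 = 3/20*pi_1 + 1/2*pi_2 + 11/20*pi_3 + 3/10*pi_4
  pi_4 = 3/5*pi_1 + 1/10*pi_2 + 1/4*pi_3 + 1/20*pi_4
with normalization: pi_1 + pi_2 + pi_3 + pi_4 = 1.

Using the first 3 balance equations plus normalization, the linear system A*pi = b is:
  [-9/10, 3/20, 1/10, 2/5] . pi = 0
  [3/20, -3/4, 1/10, 1/4] . pi = 0
  [3/20, 1/2, -9/20, 3/10] . pi = 0
  [1, 1, 1, 1] . pi = 1

Solving yields:
  pi_1 = 457/2533
  pi_2 = 432/2533
  pi_3 = 61/149
  pi_4 = 607/2533

Verification (pi * P):
  457/2533*1/10 + 432/2533*3/20 + 61/149*1/10 + 607/2533*2/5 = 457/2533 = pi_1  (ok)
  457/2533*3/20 + 432/2533*1/4 + 61/149*1/10 + 607/2533*1/4 = 432/2533 = pi_2  (ok)
  457/2533*3/20 + 432/2533*1/2 + 61/149*11/20 + 607/2533*3/10 = 61/149 = pi_3  (ok)
  457/2533*3/5 + 432/2533*1/10 + 61/149*1/4 + 607/2533*1/20 = 607/2533 = pi_4  (ok)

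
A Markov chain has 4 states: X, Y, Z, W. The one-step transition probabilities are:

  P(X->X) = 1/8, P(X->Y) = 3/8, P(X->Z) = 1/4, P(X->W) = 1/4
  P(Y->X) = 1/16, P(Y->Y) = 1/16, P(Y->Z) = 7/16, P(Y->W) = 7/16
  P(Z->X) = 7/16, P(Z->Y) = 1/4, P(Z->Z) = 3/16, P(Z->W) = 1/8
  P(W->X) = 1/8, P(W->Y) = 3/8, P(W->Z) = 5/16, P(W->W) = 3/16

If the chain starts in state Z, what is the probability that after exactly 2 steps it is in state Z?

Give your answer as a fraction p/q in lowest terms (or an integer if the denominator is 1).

Answer: 75/256

Derivation:
Computing P^2 by repeated multiplication:
P^1 =
  X: [1/8, 3/8, 1/4, 1/4]
  Y: [1/16, 1/16, 7/16, 7/16]
  Z: [7/16, 1/4, 3/16, 1/8]
  W: [1/8, 3/8, 5/16, 3/16]
P^2 =
  X: [23/128, 29/128, 41/128, 35/128]
  Y: [33/128, 77/256, 67/256, 23/128]
  Z: [43/256, 35/128, 75/256, 17/64]
  W: [51/256, 7/32, 5/16, 69/256]

(P^2)[Z -> Z] = 75/256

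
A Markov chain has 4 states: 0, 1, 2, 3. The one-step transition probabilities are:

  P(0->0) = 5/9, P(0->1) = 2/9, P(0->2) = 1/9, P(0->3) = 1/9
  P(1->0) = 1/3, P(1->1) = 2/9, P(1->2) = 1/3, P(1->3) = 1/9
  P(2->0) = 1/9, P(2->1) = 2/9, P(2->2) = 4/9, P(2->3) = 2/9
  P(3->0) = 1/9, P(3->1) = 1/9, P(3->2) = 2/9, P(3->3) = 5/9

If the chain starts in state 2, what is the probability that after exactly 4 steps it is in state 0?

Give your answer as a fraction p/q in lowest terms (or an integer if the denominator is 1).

Answer: 1735/6561

Derivation:
Computing P^4 by repeated multiplication:
P^1 =
  0: [5/9, 2/9, 1/9, 1/9]
  1: [1/3, 2/9, 1/3, 1/9]
  2: [1/9, 2/9, 4/9, 2/9]
  3: [1/9, 1/9, 2/9, 5/9]
P^2 =
  0: [11/27, 17/81, 17/81, 14/81]
  1: [25/81, 17/81, 23/81, 16/81]
  2: [17/81, 16/81, 1/3, 7/27]
  3: [5/27, 13/81, 22/81, 31/81]
P^3 =
  0: [247/729, 148/729, 20/81, 154/729]
  1: [215/729, 146/729, 200/729, 56/243]
  2: [181/729, 47/243, 215/729, 64/243]
  3: [167/729, 131/729, 68/243, 227/729]
P^4 =
  0: [671/2187, 1304/6561, 191/729, 1525/6561]
  1: [209/729, 430/2187, 1789/6561, 1601/6561]
  2: [1735/6561, 422/2187, 616/2187, 1712/6561]
  3: [553/2187, 1231/6561, 610/2187, 1841/6561]

(P^4)[2 -> 0] = 1735/6561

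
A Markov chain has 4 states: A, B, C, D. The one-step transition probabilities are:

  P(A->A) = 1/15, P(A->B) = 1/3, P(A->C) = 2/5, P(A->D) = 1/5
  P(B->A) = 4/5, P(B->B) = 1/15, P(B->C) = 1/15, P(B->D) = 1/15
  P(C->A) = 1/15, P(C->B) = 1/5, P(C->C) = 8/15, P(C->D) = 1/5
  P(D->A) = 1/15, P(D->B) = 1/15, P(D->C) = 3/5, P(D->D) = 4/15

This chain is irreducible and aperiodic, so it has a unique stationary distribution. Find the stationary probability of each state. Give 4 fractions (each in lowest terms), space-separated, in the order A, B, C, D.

Answer: 315/1601 284/1601 1399/3202 605/3202

Derivation:
The stationary distribution satisfies pi = pi * P, i.e.:
  pi_A = 1/15*pi_A + 4/5*pi_B + 1/15*pi_C + 1/15*pi_D
  pi_B = 1/3*pi_A + 1/15*pi_B + 1/5*pi_C + 1/15*pi_D
  pi_C = 2/5*pi_A + 1/15*pi_B + 8/15*pi_C + 3/5*pi_D
  pi_D = 1/5*pi_A + 1/15*pi_B + 1/5*pi_C + 4/15*pi_D
with normalization: pi_A + pi_B + pi_C + pi_D = 1.

Using the first 3 balance equations plus normalization, the linear system A*pi = b is:
  [-14/15, 4/5, 1/15, 1/15] . pi = 0
  [1/3, -14/15, 1/5, 1/15] . pi = 0
  [2/5, 1/15, -7/15, 3/5] . pi = 0
  [1, 1, 1, 1] . pi = 1

Solving yields:
  pi_A = 315/1601
  pi_B = 284/1601
  pi_C = 1399/3202
  pi_D = 605/3202

Verification (pi * P):
  315/1601*1/15 + 284/1601*4/5 + 1399/3202*1/15 + 605/3202*1/15 = 315/1601 = pi_A  (ok)
  315/1601*1/3 + 284/1601*1/15 + 1399/3202*1/5 + 605/3202*1/15 = 284/1601 = pi_B  (ok)
  315/1601*2/5 + 284/1601*1/15 + 1399/3202*8/15 + 605/3202*3/5 = 1399/3202 = pi_C  (ok)
  315/1601*1/5 + 284/1601*1/15 + 1399/3202*1/5 + 605/3202*4/15 = 605/3202 = pi_D  (ok)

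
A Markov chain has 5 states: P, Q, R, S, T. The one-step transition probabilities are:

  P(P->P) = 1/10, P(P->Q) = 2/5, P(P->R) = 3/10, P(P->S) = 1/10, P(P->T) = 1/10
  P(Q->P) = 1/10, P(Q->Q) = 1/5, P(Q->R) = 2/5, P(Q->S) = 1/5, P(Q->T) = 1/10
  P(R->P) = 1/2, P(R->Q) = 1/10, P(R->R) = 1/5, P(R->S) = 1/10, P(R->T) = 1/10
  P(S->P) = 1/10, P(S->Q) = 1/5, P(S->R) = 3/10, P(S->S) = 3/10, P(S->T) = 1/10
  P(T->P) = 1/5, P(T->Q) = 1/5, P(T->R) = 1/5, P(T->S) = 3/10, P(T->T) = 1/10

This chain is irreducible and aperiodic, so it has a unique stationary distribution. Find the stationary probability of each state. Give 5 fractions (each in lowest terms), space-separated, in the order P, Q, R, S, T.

The stationary distribution satisfies pi = pi * P, i.e.:
  pi_P = 1/10*pi_P + 1/10*pi_Q + 1/2*pi_R + 1/10*pi_S + 1/5*pi_T
  pi_Q = 2/5*pi_P + 1/5*pi_Q + 1/10*pi_R + 1/5*pi_S + 1/5*pi_T
  pi_R = 3/10*pi_P + 2/5*pi_Q + 1/5*pi_R + 3/10*pi_S + 1/5*pi_T
  pi_S = 1/10*pi_P + 1/5*pi_Q + 1/10*pi_R + 3/10*pi_S + 3/10*pi_T
  pi_T = 1/10*pi_P + 1/10*pi_Q + 1/10*pi_R + 1/10*pi_S + 1/10*pi_T
with normalization: pi_P + pi_Q + pi_R + pi_S + pi_T = 1.

Using the first 4 balance equations plus normalization, the linear system A*pi = b is:
  [-9/10, 1/10, 1/2, 1/10, 1/5] . pi = 0
  [2/5, -4/5, 1/10, 1/5, 1/5] . pi = 0
  [3/10, 2/5, -4/5, 3/10, 1/5] . pi = 0
  [1/10, 1/5, 1/10, -7/10, 3/10] . pi = 0
  [1, 1, 1, 1, 1] . pi = 1

Solving yields:
  pi_P = 2461/11020
  pi_Q = 596/2755
  pi_R = 1561/5510
  pi_S = 1951/11020
  pi_T = 1/10

Verification (pi * P):
  2461/11020*1/10 + 596/2755*1/10 + 1561/5510*1/2 + 1951/11020*1/10 + 1/10*1/5 = 2461/11020 = pi_P  (ok)
  2461/11020*2/5 + 596/2755*1/5 + 1561/5510*1/10 + 1951/11020*1/5 + 1/10*1/5 = 596/2755 = pi_Q  (ok)
  2461/11020*3/10 + 596/2755*2/5 + 1561/5510*1/5 + 1951/11020*3/10 + 1/10*1/5 = 1561/5510 = pi_R  (ok)
  2461/11020*1/10 + 596/2755*1/5 + 1561/5510*1/10 + 1951/11020*3/10 + 1/10*3/10 = 1951/11020 = pi_S  (ok)
  2461/11020*1/10 + 596/2755*1/10 + 1561/5510*1/10 + 1951/11020*1/10 + 1/10*1/10 = 1/10 = pi_T  (ok)

Answer: 2461/11020 596/2755 1561/5510 1951/11020 1/10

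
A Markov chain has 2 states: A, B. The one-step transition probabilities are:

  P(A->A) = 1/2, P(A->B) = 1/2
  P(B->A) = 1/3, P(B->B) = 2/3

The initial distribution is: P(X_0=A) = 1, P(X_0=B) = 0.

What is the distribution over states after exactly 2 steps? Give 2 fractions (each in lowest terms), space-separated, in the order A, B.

Propagating the distribution step by step (d_{t+1} = d_t * P):
d_0 = (A=1, B=0)
  d_1[A] = 1*1/2 + 0*1/3 = 1/2
  d_1[B] = 1*1/2 + 0*2/3 = 1/2
d_1 = (A=1/2, B=1/2)
  d_2[A] = 1/2*1/2 + 1/2*1/3 = 5/12
  d_2[B] = 1/2*1/2 + 1/2*2/3 = 7/12
d_2 = (A=5/12, B=7/12)

Answer: 5/12 7/12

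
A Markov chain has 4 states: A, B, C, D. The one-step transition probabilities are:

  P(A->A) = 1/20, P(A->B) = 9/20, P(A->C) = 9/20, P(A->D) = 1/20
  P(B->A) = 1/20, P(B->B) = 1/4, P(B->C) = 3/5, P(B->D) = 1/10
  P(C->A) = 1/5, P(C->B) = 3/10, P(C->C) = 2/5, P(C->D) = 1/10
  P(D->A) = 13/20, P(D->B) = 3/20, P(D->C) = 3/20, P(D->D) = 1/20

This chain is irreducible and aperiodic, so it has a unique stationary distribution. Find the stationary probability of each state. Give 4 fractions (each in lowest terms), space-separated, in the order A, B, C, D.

The stationary distribution satisfies pi = pi * P, i.e.:
  pi_A = 1/20*pi_A + 1/20*pi_B + 1/5*pi_C + 13/20*pi_D
  pi_B = 9/20*pi_A + 1/4*pi_B + 3/10*pi_C + 3/20*pi_D
  pi_C = 9/20*pi_A + 3/5*pi_B + 2/5*pi_C + 3/20*pi_D
  pi_D = 1/20*pi_A + 1/10*pi_B + 1/10*pi_C + 1/20*pi_D
with normalization: pi_A + pi_B + pi_C + pi_D = 1.

Using the first 3 balance equations plus normalization, the linear system A*pi = b is:
  [-19/20, 1/20, 1/5, 13/20] . pi = 0
  [9/20, -3/4, 3/10, 3/20] . pi = 0
  [9/20, 3/5, -3/5, 3/20] . pi = 0
  [1, 1, 1, 1] . pi = 1

Solving yields:
  pi_A = 11/65
  pi_B = 58/195
  pi_C = 29/65
  pi_D = 17/195

Verification (pi * P):
  11/65*1/20 + 58/195*1/20 + 29/65*1/5 + 17/195*13/20 = 11/65 = pi_A  (ok)
  11/65*9/20 + 58/195*1/4 + 29/65*3/10 + 17/195*3/20 = 58/195 = pi_B  (ok)
  11/65*9/20 + 58/195*3/5 + 29/65*2/5 + 17/195*3/20 = 29/65 = pi_C  (ok)
  11/65*1/20 + 58/195*1/10 + 29/65*1/10 + 17/195*1/20 = 17/195 = pi_D  (ok)

Answer: 11/65 58/195 29/65 17/195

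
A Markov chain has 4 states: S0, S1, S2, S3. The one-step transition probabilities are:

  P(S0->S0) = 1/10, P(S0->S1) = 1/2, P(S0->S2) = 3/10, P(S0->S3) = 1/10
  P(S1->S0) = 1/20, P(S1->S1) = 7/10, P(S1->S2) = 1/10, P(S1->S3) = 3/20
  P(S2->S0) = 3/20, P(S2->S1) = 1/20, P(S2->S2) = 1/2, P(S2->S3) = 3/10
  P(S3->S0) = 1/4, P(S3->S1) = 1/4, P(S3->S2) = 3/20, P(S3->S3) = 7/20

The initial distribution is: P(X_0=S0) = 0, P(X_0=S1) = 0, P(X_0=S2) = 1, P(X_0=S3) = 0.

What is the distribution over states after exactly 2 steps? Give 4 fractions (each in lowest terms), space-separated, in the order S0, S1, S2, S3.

Answer: 67/400 21/100 69/200 111/400

Derivation:
Propagating the distribution step by step (d_{t+1} = d_t * P):
d_0 = (S0=0, S1=0, S2=1, S3=0)
  d_1[S0] = 0*1/10 + 0*1/20 + 1*3/20 + 0*1/4 = 3/20
  d_1[S1] = 0*1/2 + 0*7/10 + 1*1/20 + 0*1/4 = 1/20
  d_1[S2] = 0*3/10 + 0*1/10 + 1*1/2 + 0*3/20 = 1/2
  d_1[S3] = 0*1/10 + 0*3/20 + 1*3/10 + 0*7/20 = 3/10
d_1 = (S0=3/20, S1=1/20, S2=1/2, S3=3/10)
  d_2[S0] = 3/20*1/10 + 1/20*1/20 + 1/2*3/20 + 3/10*1/4 = 67/400
  d_2[S1] = 3/20*1/2 + 1/20*7/10 + 1/2*1/20 + 3/10*1/4 = 21/100
  d_2[S2] = 3/20*3/10 + 1/20*1/10 + 1/2*1/2 + 3/10*3/20 = 69/200
  d_2[S3] = 3/20*1/10 + 1/20*3/20 + 1/2*3/10 + 3/10*7/20 = 111/400
d_2 = (S0=67/400, S1=21/100, S2=69/200, S3=111/400)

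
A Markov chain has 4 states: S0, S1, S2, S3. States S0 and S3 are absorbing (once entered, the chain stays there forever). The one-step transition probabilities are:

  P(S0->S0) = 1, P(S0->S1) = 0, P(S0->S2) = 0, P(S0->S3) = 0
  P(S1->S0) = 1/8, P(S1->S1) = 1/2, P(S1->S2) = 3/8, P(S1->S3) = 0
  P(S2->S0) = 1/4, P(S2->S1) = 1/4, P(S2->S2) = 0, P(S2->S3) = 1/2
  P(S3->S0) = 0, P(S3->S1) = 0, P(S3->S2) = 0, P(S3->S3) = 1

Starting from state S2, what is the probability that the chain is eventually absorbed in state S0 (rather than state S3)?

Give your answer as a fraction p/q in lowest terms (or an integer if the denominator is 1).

Let a_i = P(absorbed in S0 | start in state i).
Boundary conditions: a_S0 = 1, a_S3 = 0.
For each transient state i, a_i = sum_j P(i->j) * a_j:
  a_S1 = 1/8*a_S0 + 1/2*a_S1 + 3/8*a_S2 + 0*a_S3
  a_S2 = 1/4*a_S0 + 1/4*a_S1 + 0*a_S2 + 1/2*a_S3

Substituting a_S0 = 1 and a_S3 = 0, rearrange to (I - Q) a = r where r[i] = P(i -> S0):
  [1/2, -3/8] . (a_S1, a_S2) = 1/8
  [-1/4, 1] . (a_S1, a_S2) = 1/4

Solving yields:
  a_S1 = 7/13
  a_S2 = 5/13

Starting state is S2, so the absorption probability is a_S2 = 5/13.

Answer: 5/13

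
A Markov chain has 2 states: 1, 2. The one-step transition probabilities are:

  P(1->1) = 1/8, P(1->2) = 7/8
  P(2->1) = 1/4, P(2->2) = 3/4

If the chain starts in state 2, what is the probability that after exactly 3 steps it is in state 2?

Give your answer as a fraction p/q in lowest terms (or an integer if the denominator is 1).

Answer: 199/256

Derivation:
Computing P^3 by repeated multiplication:
P^1 =
  1: [1/8, 7/8]
  2: [1/4, 3/4]
P^2 =
  1: [15/64, 49/64]
  2: [7/32, 25/32]
P^3 =
  1: [113/512, 399/512]
  2: [57/256, 199/256]

(P^3)[2 -> 2] = 199/256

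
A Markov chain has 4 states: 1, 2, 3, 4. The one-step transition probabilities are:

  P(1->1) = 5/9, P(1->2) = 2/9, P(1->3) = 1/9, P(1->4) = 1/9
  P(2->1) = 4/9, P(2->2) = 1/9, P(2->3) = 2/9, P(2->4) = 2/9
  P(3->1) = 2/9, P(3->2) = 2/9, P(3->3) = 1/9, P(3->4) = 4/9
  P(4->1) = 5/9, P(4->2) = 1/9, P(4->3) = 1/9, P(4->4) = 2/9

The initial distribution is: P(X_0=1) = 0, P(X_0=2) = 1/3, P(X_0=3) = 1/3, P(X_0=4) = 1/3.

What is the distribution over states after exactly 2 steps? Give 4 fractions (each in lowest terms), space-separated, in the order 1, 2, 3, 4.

Propagating the distribution step by step (d_{t+1} = d_t * P):
d_0 = (1=0, 2=1/3, 3=1/3, 4=1/3)
  d_1[1] = 0*5/9 + 1/3*4/9 + 1/3*2/9 + 1/3*5/9 = 11/27
  d_1[2] = 0*2/9 + 1/3*1/9 + 1/3*2/9 + 1/3*1/9 = 4/27
  d_1[3] = 0*1/9 + 1/3*2/9 + 1/3*1/9 + 1/3*1/9 = 4/27
  d_1[4] = 0*1/9 + 1/3*2/9 + 1/3*4/9 + 1/3*2/9 = 8/27
d_1 = (1=11/27, 2=4/27, 3=4/27, 4=8/27)
  d_2[1] = 11/27*5/9 + 4/27*4/9 + 4/27*2/9 + 8/27*5/9 = 119/243
  d_2[2] = 11/27*2/9 + 4/27*1/9 + 4/27*2/9 + 8/27*1/9 = 14/81
  d_2[3] = 11/27*1/9 + 4/27*2/9 + 4/27*1/9 + 8/27*1/9 = 31/243
  d_2[4] = 11/27*1/9 + 4/27*2/9 + 4/27*4/9 + 8/27*2/9 = 17/81
d_2 = (1=119/243, 2=14/81, 3=31/243, 4=17/81)

Answer: 119/243 14/81 31/243 17/81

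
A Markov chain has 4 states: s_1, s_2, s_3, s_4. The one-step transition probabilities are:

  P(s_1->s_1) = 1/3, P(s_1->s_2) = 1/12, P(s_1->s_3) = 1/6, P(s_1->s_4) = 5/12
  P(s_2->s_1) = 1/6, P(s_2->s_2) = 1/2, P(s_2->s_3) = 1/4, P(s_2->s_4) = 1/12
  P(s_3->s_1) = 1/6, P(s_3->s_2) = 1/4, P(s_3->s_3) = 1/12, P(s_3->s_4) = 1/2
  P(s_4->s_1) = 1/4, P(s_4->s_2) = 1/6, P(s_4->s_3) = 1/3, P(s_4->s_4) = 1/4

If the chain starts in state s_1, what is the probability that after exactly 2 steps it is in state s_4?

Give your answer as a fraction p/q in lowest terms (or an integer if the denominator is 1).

Computing P^2 by repeated multiplication:
P^1 =
  s_1: [1/3, 1/12, 1/6, 5/12]
  s_2: [1/6, 1/2, 1/4, 1/12]
  s_3: [1/6, 1/4, 1/12, 1/2]
  s_4: [1/4, 1/6, 1/3, 1/4]
P^2 =
  s_1: [37/144, 13/72, 11/48, 1/3]
  s_2: [29/144, 49/144, 29/144, 37/144]
  s_3: [17/72, 35/144, 19/72, 37/144]
  s_4: [11/48, 11/48, 7/36, 25/72]

(P^2)[s_1 -> s_4] = 1/3

Answer: 1/3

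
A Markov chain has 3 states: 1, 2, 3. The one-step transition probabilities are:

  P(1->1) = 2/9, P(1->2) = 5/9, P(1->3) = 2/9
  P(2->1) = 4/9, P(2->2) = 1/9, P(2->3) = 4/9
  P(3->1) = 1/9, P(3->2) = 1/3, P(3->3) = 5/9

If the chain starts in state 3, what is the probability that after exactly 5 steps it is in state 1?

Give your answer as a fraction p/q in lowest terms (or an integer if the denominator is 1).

Answer: 14329/59049

Derivation:
Computing P^5 by repeated multiplication:
P^1 =
  1: [2/9, 5/9, 2/9]
  2: [4/9, 1/9, 4/9]
  3: [1/9, 1/3, 5/9]
P^2 =
  1: [26/81, 7/27, 34/81]
  2: [16/81, 11/27, 32/81]
  3: [19/81, 23/81, 13/27]
P^3 =
  1: [170/729, 253/729, 34/81]
  2: [196/729, 209/729, 4/9]
  3: [169/729, 235/729, 325/729]
P^4 =
  1: [1658/6561, 2021/6561, 2882/6561]
  2: [1552/6561, 2161/6561, 2848/6561]
  3: [1603/6561, 685/2187, 2903/6561]
P^5 =
  1: [14282/59049, 6319/19683, 25810/59049]
  2: [14596/59049, 6155/19683, 25988/59049]
  3: [14329/59049, 18779/59049, 8647/19683]

(P^5)[3 -> 1] = 14329/59049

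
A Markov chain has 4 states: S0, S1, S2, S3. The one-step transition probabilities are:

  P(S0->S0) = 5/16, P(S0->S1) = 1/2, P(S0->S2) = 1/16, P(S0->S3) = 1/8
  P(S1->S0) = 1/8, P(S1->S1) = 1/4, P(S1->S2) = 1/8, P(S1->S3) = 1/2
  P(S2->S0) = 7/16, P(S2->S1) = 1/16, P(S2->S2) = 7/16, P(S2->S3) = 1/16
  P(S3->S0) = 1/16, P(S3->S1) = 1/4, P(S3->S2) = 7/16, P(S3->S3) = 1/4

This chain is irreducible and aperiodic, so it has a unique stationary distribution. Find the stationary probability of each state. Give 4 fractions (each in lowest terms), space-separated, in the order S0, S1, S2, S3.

The stationary distribution satisfies pi = pi * P, i.e.:
  pi_S0 = 5/16*pi_S0 + 1/8*pi_S1 + 7/16*pi_S2 + 1/16*pi_S3
  pi_S1 = 1/2*pi_S0 + 1/4*pi_S1 + 1/16*pi_S2 + 1/4*pi_S3
  pi_S2 = 1/16*pi_S0 + 1/8*pi_S1 + 7/16*pi_S2 + 7/16*pi_S3
  pi_S3 = 1/8*pi_S0 + 1/2*pi_S1 + 1/16*pi_S2 + 1/4*pi_S3
with normalization: pi_S0 + pi_S1 + pi_S2 + pi_S3 = 1.

Using the first 3 balance equations plus normalization, the linear system A*pi = b is:
  [-11/16, 1/8, 7/16, 1/16] . pi = 0
  [1/2, -3/4, 1/16, 1/4] . pi = 0
  [1/16, 1/8, -9/16, 7/16] . pi = 0
  [1, 1, 1, 1] . pi = 1

Solving yields:
  pi_S0 = 418/1753
  pi_S1 = 455/1753
  pi_S2 = 468/1753
  pi_S3 = 412/1753

Verification (pi * P):
  418/1753*5/16 + 455/1753*1/8 + 468/1753*7/16 + 412/1753*1/16 = 418/1753 = pi_S0  (ok)
  418/1753*1/2 + 455/1753*1/4 + 468/1753*1/16 + 412/1753*1/4 = 455/1753 = pi_S1  (ok)
  418/1753*1/16 + 455/1753*1/8 + 468/1753*7/16 + 412/1753*7/16 = 468/1753 = pi_S2  (ok)
  418/1753*1/8 + 455/1753*1/2 + 468/1753*1/16 + 412/1753*1/4 = 412/1753 = pi_S3  (ok)

Answer: 418/1753 455/1753 468/1753 412/1753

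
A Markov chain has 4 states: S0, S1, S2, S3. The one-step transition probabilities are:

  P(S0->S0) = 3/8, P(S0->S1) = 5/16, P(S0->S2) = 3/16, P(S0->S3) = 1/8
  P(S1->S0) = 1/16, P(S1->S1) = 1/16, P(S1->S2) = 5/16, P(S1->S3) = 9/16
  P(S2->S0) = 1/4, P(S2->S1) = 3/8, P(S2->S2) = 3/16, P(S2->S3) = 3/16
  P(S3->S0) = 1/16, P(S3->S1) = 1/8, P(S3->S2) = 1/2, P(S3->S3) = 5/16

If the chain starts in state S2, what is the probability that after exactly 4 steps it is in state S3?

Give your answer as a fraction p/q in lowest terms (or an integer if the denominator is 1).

Answer: 9677/32768

Derivation:
Computing P^4 by repeated multiplication:
P^1 =
  S0: [3/8, 5/16, 3/16, 1/8]
  S1: [1/16, 1/16, 5/16, 9/16]
  S2: [1/4, 3/8, 3/16, 3/16]
  S3: [1/16, 1/8, 1/2, 5/16]
P^2 =
  S0: [55/256, 57/256, 17/64, 19/64]
  S1: [9/64, 27/128, 95/256, 71/256]
  S2: [45/256, 25/128, 75/256, 43/128]
  S3: [45/256, 65/256, 77/256, 69/256]
P^3 =
  S0: [735/4096, 223/1024, 631/2048, 1207/4096]
  S1: [721/4096, 473/2048, 1231/4096, 599/2048]
  S2: [353/2048, 897/4096, 649/2048, 1195/4096]
  S3: [89/512, 445/2048, 1243/4096, 1251/4096]
P^4 =
  S0: [11557/65536, 14553/65536, 20107/65536, 19319/65536]
  S1: [5697/32768, 14333/65536, 10085/32768, 19639/65536]
  S2: [45/256, 14605/65536, 20057/65536, 9677/32768]
  S3: [11385/65536, 7205/32768, 20323/65536, 9709/32768]

(P^4)[S2 -> S3] = 9677/32768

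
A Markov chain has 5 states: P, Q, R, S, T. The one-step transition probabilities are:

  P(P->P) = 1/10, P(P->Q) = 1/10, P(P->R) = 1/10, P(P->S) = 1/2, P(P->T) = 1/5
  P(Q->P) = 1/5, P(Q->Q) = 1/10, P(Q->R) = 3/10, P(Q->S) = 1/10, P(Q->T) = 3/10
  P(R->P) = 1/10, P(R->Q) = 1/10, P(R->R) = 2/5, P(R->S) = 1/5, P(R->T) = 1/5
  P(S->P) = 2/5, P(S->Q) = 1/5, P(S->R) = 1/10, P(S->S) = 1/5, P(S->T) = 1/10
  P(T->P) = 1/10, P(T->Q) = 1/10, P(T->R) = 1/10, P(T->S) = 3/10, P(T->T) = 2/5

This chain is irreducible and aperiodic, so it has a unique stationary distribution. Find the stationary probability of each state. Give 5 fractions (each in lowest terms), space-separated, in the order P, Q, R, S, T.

Answer: 1435/7426 471/3713 665/3713 997/3713 1725/7426

Derivation:
The stationary distribution satisfies pi = pi * P, i.e.:
  pi_P = 1/10*pi_P + 1/5*pi_Q + 1/10*pi_R + 2/5*pi_S + 1/10*pi_T
  pi_Q = 1/10*pi_P + 1/10*pi_Q + 1/10*pi_R + 1/5*pi_S + 1/10*pi_T
  pi_R = 1/10*pi_P + 3/10*pi_Q + 2/5*pi_R + 1/10*pi_S + 1/10*pi_T
  pi_S = 1/2*pi_P + 1/10*pi_Q + 1/5*pi_R + 1/5*pi_S + 3/10*pi_T
  pi_T = 1/5*pi_P + 3/10*pi_Q + 1/5*pi_R + 1/10*pi_S + 2/5*pi_T
with normalization: pi_P + pi_Q + pi_R + pi_S + pi_T = 1.

Using the first 4 balance equations plus normalization, the linear system A*pi = b is:
  [-9/10, 1/5, 1/10, 2/5, 1/10] . pi = 0
  [1/10, -9/10, 1/10, 1/5, 1/10] . pi = 0
  [1/10, 3/10, -3/5, 1/10, 1/10] . pi = 0
  [1/2, 1/10, 1/5, -4/5, 3/10] . pi = 0
  [1, 1, 1, 1, 1] . pi = 1

Solving yields:
  pi_P = 1435/7426
  pi_Q = 471/3713
  pi_R = 665/3713
  pi_S = 997/3713
  pi_T = 1725/7426

Verification (pi * P):
  1435/7426*1/10 + 471/3713*1/5 + 665/3713*1/10 + 997/3713*2/5 + 1725/7426*1/10 = 1435/7426 = pi_P  (ok)
  1435/7426*1/10 + 471/3713*1/10 + 665/3713*1/10 + 997/3713*1/5 + 1725/7426*1/10 = 471/3713 = pi_Q  (ok)
  1435/7426*1/10 + 471/3713*3/10 + 665/3713*2/5 + 997/3713*1/10 + 1725/7426*1/10 = 665/3713 = pi_R  (ok)
  1435/7426*1/2 + 471/3713*1/10 + 665/3713*1/5 + 997/3713*1/5 + 1725/7426*3/10 = 997/3713 = pi_S  (ok)
  1435/7426*1/5 + 471/3713*3/10 + 665/3713*1/5 + 997/3713*1/10 + 1725/7426*2/5 = 1725/7426 = pi_T  (ok)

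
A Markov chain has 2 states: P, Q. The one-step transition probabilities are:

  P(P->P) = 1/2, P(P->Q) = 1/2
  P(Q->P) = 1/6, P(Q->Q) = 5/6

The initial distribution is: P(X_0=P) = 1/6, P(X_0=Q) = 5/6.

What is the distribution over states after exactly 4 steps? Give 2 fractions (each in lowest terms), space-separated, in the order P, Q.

Propagating the distribution step by step (d_{t+1} = d_t * P):
d_0 = (P=1/6, Q=5/6)
  d_1[P] = 1/6*1/2 + 5/6*1/6 = 2/9
  d_1[Q] = 1/6*1/2 + 5/6*5/6 = 7/9
d_1 = (P=2/9, Q=7/9)
  d_2[P] = 2/9*1/2 + 7/9*1/6 = 13/54
  d_2[Q] = 2/9*1/2 + 7/9*5/6 = 41/54
d_2 = (P=13/54, Q=41/54)
  d_3[P] = 13/54*1/2 + 41/54*1/6 = 20/81
  d_3[Q] = 13/54*1/2 + 41/54*5/6 = 61/81
d_3 = (P=20/81, Q=61/81)
  d_4[P] = 20/81*1/2 + 61/81*1/6 = 121/486
  d_4[Q] = 20/81*1/2 + 61/81*5/6 = 365/486
d_4 = (P=121/486, Q=365/486)

Answer: 121/486 365/486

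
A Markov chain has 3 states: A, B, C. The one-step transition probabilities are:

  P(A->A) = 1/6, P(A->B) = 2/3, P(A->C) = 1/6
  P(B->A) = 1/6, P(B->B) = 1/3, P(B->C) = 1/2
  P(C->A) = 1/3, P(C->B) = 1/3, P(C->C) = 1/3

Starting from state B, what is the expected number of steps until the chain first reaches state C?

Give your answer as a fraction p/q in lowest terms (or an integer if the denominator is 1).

Let h_i = expected steps to first reach C from state i.
Boundary: h_C = 0.
First-step equations for the other states:
  h_A = 1 + 1/6*h_A + 2/3*h_B + 1/6*h_C
  h_B = 1 + 1/6*h_A + 1/3*h_B + 1/2*h_C

Substituting h_C = 0 and rearranging gives the linear system (I - Q) h = 1:
  [5/6, -2/3] . (h_A, h_B) = 1
  [-1/6, 2/3] . (h_A, h_B) = 1

Solving yields:
  h_A = 3
  h_B = 9/4

Starting state is B, so the expected hitting time is h_B = 9/4.

Answer: 9/4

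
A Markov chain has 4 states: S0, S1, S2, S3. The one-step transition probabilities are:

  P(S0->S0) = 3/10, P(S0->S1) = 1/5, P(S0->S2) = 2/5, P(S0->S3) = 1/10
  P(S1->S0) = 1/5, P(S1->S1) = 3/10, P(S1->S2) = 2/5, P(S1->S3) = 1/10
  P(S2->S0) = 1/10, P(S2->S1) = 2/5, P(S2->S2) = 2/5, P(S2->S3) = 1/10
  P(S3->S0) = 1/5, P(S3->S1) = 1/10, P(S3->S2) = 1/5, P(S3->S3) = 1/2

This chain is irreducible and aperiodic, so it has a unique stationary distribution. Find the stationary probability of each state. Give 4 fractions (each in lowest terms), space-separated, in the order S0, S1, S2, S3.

Answer: 49/270 77/270 11/30 1/6

Derivation:
The stationary distribution satisfies pi = pi * P, i.e.:
  pi_S0 = 3/10*pi_S0 + 1/5*pi_S1 + 1/10*pi_S2 + 1/5*pi_S3
  pi_S1 = 1/5*pi_S0 + 3/10*pi_S1 + 2/5*pi_S2 + 1/10*pi_S3
  pi_S2 = 2/5*pi_S0 + 2/5*pi_S1 + 2/5*pi_S2 + 1/5*pi_S3
  pi_S3 = 1/10*pi_S0 + 1/10*pi_S1 + 1/10*pi_S2 + 1/2*pi_S3
with normalization: pi_S0 + pi_S1 + pi_S2 + pi_S3 = 1.

Using the first 3 balance equations plus normalization, the linear system A*pi = b is:
  [-7/10, 1/5, 1/10, 1/5] . pi = 0
  [1/5, -7/10, 2/5, 1/10] . pi = 0
  [2/5, 2/5, -3/5, 1/5] . pi = 0
  [1, 1, 1, 1] . pi = 1

Solving yields:
  pi_S0 = 49/270
  pi_S1 = 77/270
  pi_S2 = 11/30
  pi_S3 = 1/6

Verification (pi * P):
  49/270*3/10 + 77/270*1/5 + 11/30*1/10 + 1/6*1/5 = 49/270 = pi_S0  (ok)
  49/270*1/5 + 77/270*3/10 + 11/30*2/5 + 1/6*1/10 = 77/270 = pi_S1  (ok)
  49/270*2/5 + 77/270*2/5 + 11/30*2/5 + 1/6*1/5 = 11/30 = pi_S2  (ok)
  49/270*1/10 + 77/270*1/10 + 11/30*1/10 + 1/6*1/2 = 1/6 = pi_S3  (ok)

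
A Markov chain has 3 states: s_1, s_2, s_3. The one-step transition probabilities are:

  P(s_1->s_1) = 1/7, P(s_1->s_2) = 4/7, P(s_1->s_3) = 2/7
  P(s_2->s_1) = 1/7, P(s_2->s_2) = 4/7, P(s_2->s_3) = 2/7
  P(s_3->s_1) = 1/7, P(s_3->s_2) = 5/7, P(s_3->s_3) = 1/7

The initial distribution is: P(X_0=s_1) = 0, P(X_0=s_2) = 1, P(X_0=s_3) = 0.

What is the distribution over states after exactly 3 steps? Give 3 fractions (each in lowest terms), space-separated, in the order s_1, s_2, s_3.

Propagating the distribution step by step (d_{t+1} = d_t * P):
d_0 = (s_1=0, s_2=1, s_3=0)
  d_1[s_1] = 0*1/7 + 1*1/7 + 0*1/7 = 1/7
  d_1[s_2] = 0*4/7 + 1*4/7 + 0*5/7 = 4/7
  d_1[s_3] = 0*2/7 + 1*2/7 + 0*1/7 = 2/7
d_1 = (s_1=1/7, s_2=4/7, s_3=2/7)
  d_2[s_1] = 1/7*1/7 + 4/7*1/7 + 2/7*1/7 = 1/7
  d_2[s_2] = 1/7*4/7 + 4/7*4/7 + 2/7*5/7 = 30/49
  d_2[s_3] = 1/7*2/7 + 4/7*2/7 + 2/7*1/7 = 12/49
d_2 = (s_1=1/7, s_2=30/49, s_3=12/49)
  d_3[s_1] = 1/7*1/7 + 30/49*1/7 + 12/49*1/7 = 1/7
  d_3[s_2] = 1/7*4/7 + 30/49*4/7 + 12/49*5/7 = 208/343
  d_3[s_3] = 1/7*2/7 + 30/49*2/7 + 12/49*1/7 = 86/343
d_3 = (s_1=1/7, s_2=208/343, s_3=86/343)

Answer: 1/7 208/343 86/343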